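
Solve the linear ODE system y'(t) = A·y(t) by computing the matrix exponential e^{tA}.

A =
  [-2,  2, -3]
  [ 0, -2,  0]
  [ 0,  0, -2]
e^{tA} =
  [exp(-2*t), 2*t*exp(-2*t), -3*t*exp(-2*t)]
  [0, exp(-2*t), 0]
  [0, 0, exp(-2*t)]

Strategy: write A = P · J · P⁻¹ where J is a Jordan canonical form, so e^{tA} = P · e^{tJ} · P⁻¹, and e^{tJ} can be computed block-by-block.

A has Jordan form
J =
  [-2,  1,  0]
  [ 0, -2,  0]
  [ 0,  0, -2]
(up to reordering of blocks).

Per-block formulas:
  For a 1×1 block at λ = -2: exp(t · [-2]) = [e^(-2t)].
  For a 2×2 Jordan block J_2(-2): exp(t · J_2(-2)) = e^(-2t)·(I + t·N), where N is the 2×2 nilpotent shift.

After assembling e^{tJ} and conjugating by P, we get:

e^{tA} =
  [exp(-2*t), 2*t*exp(-2*t), -3*t*exp(-2*t)]
  [0, exp(-2*t), 0]
  [0, 0, exp(-2*t)]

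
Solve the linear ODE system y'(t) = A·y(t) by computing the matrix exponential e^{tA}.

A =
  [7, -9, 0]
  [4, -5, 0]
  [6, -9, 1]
e^{tA} =
  [6*t*exp(t) + exp(t), -9*t*exp(t), 0]
  [4*t*exp(t), -6*t*exp(t) + exp(t), 0]
  [6*t*exp(t), -9*t*exp(t), exp(t)]

Strategy: write A = P · J · P⁻¹ where J is a Jordan canonical form, so e^{tA} = P · e^{tJ} · P⁻¹, and e^{tJ} can be computed block-by-block.

A has Jordan form
J =
  [1, 1, 0]
  [0, 1, 0]
  [0, 0, 1]
(up to reordering of blocks).

Per-block formulas:
  For a 1×1 block at λ = 1: exp(t · [1]) = [e^(1t)].
  For a 2×2 Jordan block J_2(1): exp(t · J_2(1)) = e^(1t)·(I + t·N), where N is the 2×2 nilpotent shift.

After assembling e^{tJ} and conjugating by P, we get:

e^{tA} =
  [6*t*exp(t) + exp(t), -9*t*exp(t), 0]
  [4*t*exp(t), -6*t*exp(t) + exp(t), 0]
  [6*t*exp(t), -9*t*exp(t), exp(t)]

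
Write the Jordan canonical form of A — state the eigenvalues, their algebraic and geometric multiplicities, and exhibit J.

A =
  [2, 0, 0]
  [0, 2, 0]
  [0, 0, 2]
J_1(2) ⊕ J_1(2) ⊕ J_1(2)

The characteristic polynomial is
  det(x·I − A) = x^3 - 6*x^2 + 12*x - 8 = (x - 2)^3

Eigenvalues and multiplicities (the geometric multiplicity of λ is n − rank(A − λI), which equals the number of Jordan blocks for λ):
  λ = 2: algebraic multiplicity = 3, geometric multiplicity = 3

Determining the block sizes for each eigenvalue:
  λ = 2: gm = am = 3, so every block has size 1 → block sizes [1, 1, 1]

Assembling the blocks gives a Jordan form
J =
  [2, 0, 0]
  [0, 2, 0]
  [0, 0, 2]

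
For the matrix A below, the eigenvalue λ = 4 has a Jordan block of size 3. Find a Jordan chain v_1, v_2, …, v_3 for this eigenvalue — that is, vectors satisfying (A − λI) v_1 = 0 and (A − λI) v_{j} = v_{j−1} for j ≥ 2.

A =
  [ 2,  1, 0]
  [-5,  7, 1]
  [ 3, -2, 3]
A Jordan chain for λ = 4 of length 3:
v_1 = (-1, -2, 1)ᵀ
v_2 = (-2, -5, 3)ᵀ
v_3 = (1, 0, 0)ᵀ

Let N = A − (4)·I. We want v_3 with N^3 v_3 = 0 but N^2 v_3 ≠ 0; then v_{j-1} := N · v_j for j = 3, …, 2.

Pick v_3 = (1, 0, 0)ᵀ.
Then v_2 = N · v_3 = (-2, -5, 3)ᵀ.
Then v_1 = N · v_2 = (-1, -2, 1)ᵀ.

Sanity check: (A − (4)·I) v_1 = (0, 0, 0)ᵀ = 0. ✓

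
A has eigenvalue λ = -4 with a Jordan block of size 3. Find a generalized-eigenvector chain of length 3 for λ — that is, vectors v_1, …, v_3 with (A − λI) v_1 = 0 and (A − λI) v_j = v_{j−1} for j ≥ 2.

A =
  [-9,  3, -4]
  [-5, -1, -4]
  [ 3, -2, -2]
A Jordan chain for λ = -4 of length 3:
v_1 = (-2, -2, 1)ᵀ
v_2 = (-5, -5, 3)ᵀ
v_3 = (1, 0, 0)ᵀ

Let N = A − (-4)·I. We want v_3 with N^3 v_3 = 0 but N^2 v_3 ≠ 0; then v_{j-1} := N · v_j for j = 3, …, 2.

Pick v_3 = (1, 0, 0)ᵀ.
Then v_2 = N · v_3 = (-5, -5, 3)ᵀ.
Then v_1 = N · v_2 = (-2, -2, 1)ᵀ.

Sanity check: (A − (-4)·I) v_1 = (0, 0, 0)ᵀ = 0. ✓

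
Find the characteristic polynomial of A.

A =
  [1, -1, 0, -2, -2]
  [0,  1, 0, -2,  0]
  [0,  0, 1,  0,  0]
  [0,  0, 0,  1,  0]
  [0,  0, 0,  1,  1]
x^5 - 5*x^4 + 10*x^3 - 10*x^2 + 5*x - 1

Expanding det(x·I − A) (e.g. by cofactor expansion or by noting that A is similar to its Jordan form J, which has the same characteristic polynomial as A) gives
  χ_A(x) = x^5 - 5*x^4 + 10*x^3 - 10*x^2 + 5*x - 1
which factors as (x - 1)^5. The eigenvalues (with algebraic multiplicities) are λ = 1 with multiplicity 5.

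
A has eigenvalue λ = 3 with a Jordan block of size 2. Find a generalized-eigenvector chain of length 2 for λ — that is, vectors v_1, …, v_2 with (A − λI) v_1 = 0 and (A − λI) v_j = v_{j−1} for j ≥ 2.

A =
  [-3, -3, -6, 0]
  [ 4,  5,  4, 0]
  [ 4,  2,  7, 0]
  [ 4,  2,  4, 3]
A Jordan chain for λ = 3 of length 2:
v_1 = (-6, 4, 4, 4)ᵀ
v_2 = (1, 0, 0, 0)ᵀ

Let N = A − (3)·I. We want v_2 with N^2 v_2 = 0 but N^1 v_2 ≠ 0; then v_{j-1} := N · v_j for j = 2, …, 2.

Pick v_2 = (1, 0, 0, 0)ᵀ.
Then v_1 = N · v_2 = (-6, 4, 4, 4)ᵀ.

Sanity check: (A − (3)·I) v_1 = (0, 0, 0, 0)ᵀ = 0. ✓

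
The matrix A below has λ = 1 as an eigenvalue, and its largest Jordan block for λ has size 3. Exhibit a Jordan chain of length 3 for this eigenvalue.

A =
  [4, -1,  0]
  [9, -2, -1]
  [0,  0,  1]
A Jordan chain for λ = 1 of length 3:
v_1 = (1, 3, 0)ᵀ
v_2 = (0, -1, 0)ᵀ
v_3 = (0, 0, 1)ᵀ

Let N = A − (1)·I. We want v_3 with N^3 v_3 = 0 but N^2 v_3 ≠ 0; then v_{j-1} := N · v_j for j = 3, …, 2.

Pick v_3 = (0, 0, 1)ᵀ.
Then v_2 = N · v_3 = (0, -1, 0)ᵀ.
Then v_1 = N · v_2 = (1, 3, 0)ᵀ.

Sanity check: (A − (1)·I) v_1 = (0, 0, 0)ᵀ = 0. ✓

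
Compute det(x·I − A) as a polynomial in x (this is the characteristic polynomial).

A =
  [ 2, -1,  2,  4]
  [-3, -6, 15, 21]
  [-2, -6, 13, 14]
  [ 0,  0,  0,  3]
x^4 - 12*x^3 + 54*x^2 - 108*x + 81

Expanding det(x·I − A) (e.g. by cofactor expansion or by noting that A is similar to its Jordan form J, which has the same characteristic polynomial as A) gives
  χ_A(x) = x^4 - 12*x^3 + 54*x^2 - 108*x + 81
which factors as (x - 3)^4. The eigenvalues (with algebraic multiplicities) are λ = 3 with multiplicity 4.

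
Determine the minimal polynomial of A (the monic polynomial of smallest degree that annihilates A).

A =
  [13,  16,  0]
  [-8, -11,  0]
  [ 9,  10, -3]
x^3 + x^2 - 21*x - 45

The characteristic polynomial is χ_A(x) = (x - 5)*(x + 3)^2, so the eigenvalues are known. The minimal polynomial is
  m_A(x) = Π_λ (x − λ)^{k_λ}
where k_λ is the size of the *largest* Jordan block for λ (equivalently, the smallest k with (A − λI)^k v = 0 for every generalised eigenvector v of λ).

  λ = -3: largest Jordan block has size 2, contributing (x + 3)^2
  λ = 5: largest Jordan block has size 1, contributing (x − 5)

So m_A(x) = (x - 5)*(x + 3)^2 = x^3 + x^2 - 21*x - 45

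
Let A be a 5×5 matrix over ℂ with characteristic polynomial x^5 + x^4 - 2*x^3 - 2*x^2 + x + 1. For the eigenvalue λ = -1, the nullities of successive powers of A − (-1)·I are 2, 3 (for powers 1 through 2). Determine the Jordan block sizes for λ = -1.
Block sizes for λ = -1: [2, 1]

From the dimensions of kernels of powers, the number of Jordan blocks of size at least j is d_j − d_{j−1} where d_j = dim ker(N^j) (with d_0 = 0). Computing the differences gives [2, 1].
The number of blocks of size exactly k is (#blocks of size ≥ k) − (#blocks of size ≥ k + 1), so the partition is: 1 block(s) of size 1, 1 block(s) of size 2.
In nonincreasing order the block sizes are [2, 1].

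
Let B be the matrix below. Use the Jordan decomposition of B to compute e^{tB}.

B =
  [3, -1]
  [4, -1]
e^{tB} =
  [2*t*exp(t) + exp(t), -t*exp(t)]
  [4*t*exp(t), -2*t*exp(t) + exp(t)]

Strategy: write B = P · J · P⁻¹ where J is a Jordan canonical form, so e^{tB} = P · e^{tJ} · P⁻¹, and e^{tJ} can be computed block-by-block.

B has Jordan form
J =
  [1, 1]
  [0, 1]
(up to reordering of blocks).

Per-block formulas:
  For a 2×2 Jordan block J_2(1): exp(t · J_2(1)) = e^(1t)·(I + t·N), where N is the 2×2 nilpotent shift.

After assembling e^{tJ} and conjugating by P, we get:

e^{tB} =
  [2*t*exp(t) + exp(t), -t*exp(t)]
  [4*t*exp(t), -2*t*exp(t) + exp(t)]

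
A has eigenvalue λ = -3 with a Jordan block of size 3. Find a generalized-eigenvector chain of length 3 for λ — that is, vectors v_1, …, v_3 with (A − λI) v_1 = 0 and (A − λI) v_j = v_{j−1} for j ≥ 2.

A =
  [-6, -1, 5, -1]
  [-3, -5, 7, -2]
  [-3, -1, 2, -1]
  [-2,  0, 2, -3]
A Jordan chain for λ = -3 of length 3:
v_1 = (-1, -2, -1, 0)ᵀ
v_2 = (-3, -3, -3, -2)ᵀ
v_3 = (1, 0, 0, 0)ᵀ

Let N = A − (-3)·I. We want v_3 with N^3 v_3 = 0 but N^2 v_3 ≠ 0; then v_{j-1} := N · v_j for j = 3, …, 2.

Pick v_3 = (1, 0, 0, 0)ᵀ.
Then v_2 = N · v_3 = (-3, -3, -3, -2)ᵀ.
Then v_1 = N · v_2 = (-1, -2, -1, 0)ᵀ.

Sanity check: (A − (-3)·I) v_1 = (0, 0, 0, 0)ᵀ = 0. ✓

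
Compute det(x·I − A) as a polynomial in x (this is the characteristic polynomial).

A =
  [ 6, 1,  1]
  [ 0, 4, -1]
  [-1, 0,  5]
x^3 - 15*x^2 + 75*x - 125

Expanding det(x·I − A) (e.g. by cofactor expansion or by noting that A is similar to its Jordan form J, which has the same characteristic polynomial as A) gives
  χ_A(x) = x^3 - 15*x^2 + 75*x - 125
which factors as (x - 5)^3. The eigenvalues (with algebraic multiplicities) are λ = 5 with multiplicity 3.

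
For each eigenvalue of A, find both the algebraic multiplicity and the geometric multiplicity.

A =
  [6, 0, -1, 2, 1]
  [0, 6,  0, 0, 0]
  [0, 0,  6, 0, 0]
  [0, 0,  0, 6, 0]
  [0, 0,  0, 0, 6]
λ = 6: alg = 5, geom = 4

Step 1 — factor the characteristic polynomial to read off the algebraic multiplicities:
  χ_A(x) = (x - 6)^5

Step 2 — compute geometric multiplicities via the rank-nullity identity g(λ) = n − rank(A − λI):
  rank(A − (6)·I) = 1, so dim ker(A − (6)·I) = n − 1 = 4

Summary:
  λ = 6: algebraic multiplicity = 5, geometric multiplicity = 4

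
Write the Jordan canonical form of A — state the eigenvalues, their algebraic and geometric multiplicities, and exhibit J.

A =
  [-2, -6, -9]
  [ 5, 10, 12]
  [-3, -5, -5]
J_3(1)

The characteristic polynomial is
  det(x·I − A) = x^3 - 3*x^2 + 3*x - 1 = (x - 1)^3

Eigenvalues and multiplicities (the geometric multiplicity of λ is n − rank(A − λI), which equals the number of Jordan blocks for λ):
  λ = 1: algebraic multiplicity = 3, geometric multiplicity = 1

Determining the block sizes for each eigenvalue:
  λ = 1: one block (gm = 1), so the single block has size am = 3 → block sizes [3]

Assembling the blocks gives a Jordan form
J =
  [1, 1, 0]
  [0, 1, 1]
  [0, 0, 1]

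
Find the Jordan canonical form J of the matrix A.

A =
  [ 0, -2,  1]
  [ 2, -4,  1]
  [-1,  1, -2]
J_3(-2)

The characteristic polynomial is
  det(x·I − A) = x^3 + 6*x^2 + 12*x + 8 = (x + 2)^3

Eigenvalues and multiplicities (the geometric multiplicity of λ is n − rank(A − λI), which equals the number of Jordan blocks for λ):
  λ = -2: algebraic multiplicity = 3, geometric multiplicity = 1

Determining the block sizes for each eigenvalue:
  λ = -2: one block (gm = 1), so the single block has size am = 3 → block sizes [3]

Assembling the blocks gives a Jordan form
J =
  [-2,  1,  0]
  [ 0, -2,  1]
  [ 0,  0, -2]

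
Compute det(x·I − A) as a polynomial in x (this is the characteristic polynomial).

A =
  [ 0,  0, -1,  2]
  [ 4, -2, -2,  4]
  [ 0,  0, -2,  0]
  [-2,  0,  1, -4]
x^4 + 8*x^3 + 24*x^2 + 32*x + 16

Expanding det(x·I − A) (e.g. by cofactor expansion or by noting that A is similar to its Jordan form J, which has the same characteristic polynomial as A) gives
  χ_A(x) = x^4 + 8*x^3 + 24*x^2 + 32*x + 16
which factors as (x + 2)^4. The eigenvalues (with algebraic multiplicities) are λ = -2 with multiplicity 4.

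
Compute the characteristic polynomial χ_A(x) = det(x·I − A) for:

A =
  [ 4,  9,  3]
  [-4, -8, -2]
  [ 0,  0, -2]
x^3 + 6*x^2 + 12*x + 8

Expanding det(x·I − A) (e.g. by cofactor expansion or by noting that A is similar to its Jordan form J, which has the same characteristic polynomial as A) gives
  χ_A(x) = x^3 + 6*x^2 + 12*x + 8
which factors as (x + 2)^3. The eigenvalues (with algebraic multiplicities) are λ = -2 with multiplicity 3.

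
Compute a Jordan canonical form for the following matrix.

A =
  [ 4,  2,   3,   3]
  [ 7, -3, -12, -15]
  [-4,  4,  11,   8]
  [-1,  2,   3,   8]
J_2(5) ⊕ J_2(5)

The characteristic polynomial is
  det(x·I − A) = x^4 - 20*x^3 + 150*x^2 - 500*x + 625 = (x - 5)^4

Eigenvalues and multiplicities (the geometric multiplicity of λ is n − rank(A − λI), which equals the number of Jordan blocks for λ):
  λ = 5: algebraic multiplicity = 4, geometric multiplicity = 2

Determining the block sizes for each eigenvalue:
  λ = 5: with am = 4 and gm = 2, the partition is not yet determined (e.g. several partitions of 4 into 2 parts exist). Let N = A − (5)·I. Computing rank(N^1) = 2, rank(N^2) = 0; the number of blocks of size ≥ j is rank(N^{j−1}) − rank(N^j), giving [2, 2]. So we have 2 block(s) of size 2 → block sizes [2, 2]

Assembling the blocks gives a Jordan form
J =
  [5, 1, 0, 0]
  [0, 5, 0, 0]
  [0, 0, 5, 1]
  [0, 0, 0, 5]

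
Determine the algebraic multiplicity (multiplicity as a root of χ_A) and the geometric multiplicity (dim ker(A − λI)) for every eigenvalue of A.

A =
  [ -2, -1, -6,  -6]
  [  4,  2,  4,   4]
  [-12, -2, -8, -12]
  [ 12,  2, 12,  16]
λ = 0: alg = 2, geom = 1; λ = 4: alg = 2, geom = 2

Step 1 — factor the characteristic polynomial to read off the algebraic multiplicities:
  χ_A(x) = x^2*(x - 4)^2

Step 2 — compute geometric multiplicities via the rank-nullity identity g(λ) = n − rank(A − λI):
  rank(A − (0)·I) = 3, so dim ker(A − (0)·I) = n − 3 = 1
  rank(A − (4)·I) = 2, so dim ker(A − (4)·I) = n − 2 = 2

Summary:
  λ = 0: algebraic multiplicity = 2, geometric multiplicity = 1
  λ = 4: algebraic multiplicity = 2, geometric multiplicity = 2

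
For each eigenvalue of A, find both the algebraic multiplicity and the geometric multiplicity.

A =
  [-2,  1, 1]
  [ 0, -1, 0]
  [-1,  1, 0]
λ = -1: alg = 3, geom = 2

Step 1 — factor the characteristic polynomial to read off the algebraic multiplicities:
  χ_A(x) = (x + 1)^3

Step 2 — compute geometric multiplicities via the rank-nullity identity g(λ) = n − rank(A − λI):
  rank(A − (-1)·I) = 1, so dim ker(A − (-1)·I) = n − 1 = 2

Summary:
  λ = -1: algebraic multiplicity = 3, geometric multiplicity = 2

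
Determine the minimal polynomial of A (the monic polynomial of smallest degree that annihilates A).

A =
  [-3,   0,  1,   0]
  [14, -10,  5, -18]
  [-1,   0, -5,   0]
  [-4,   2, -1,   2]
x^3 + 12*x^2 + 48*x + 64

The characteristic polynomial is χ_A(x) = (x + 4)^4, so the eigenvalues are known. The minimal polynomial is
  m_A(x) = Π_λ (x − λ)^{k_λ}
where k_λ is the size of the *largest* Jordan block for λ (equivalently, the smallest k with (A − λI)^k v = 0 for every generalised eigenvector v of λ).

  λ = -4: largest Jordan block has size 3, contributing (x + 4)^3

So m_A(x) = (x + 4)^3 = x^3 + 12*x^2 + 48*x + 64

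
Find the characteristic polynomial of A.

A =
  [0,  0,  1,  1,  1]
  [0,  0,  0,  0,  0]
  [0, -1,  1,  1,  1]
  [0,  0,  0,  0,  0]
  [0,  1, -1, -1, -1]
x^5

Expanding det(x·I − A) (e.g. by cofactor expansion or by noting that A is similar to its Jordan form J, which has the same characteristic polynomial as A) gives
  χ_A(x) = x^5
which factors as x^5. The eigenvalues (with algebraic multiplicities) are λ = 0 with multiplicity 5.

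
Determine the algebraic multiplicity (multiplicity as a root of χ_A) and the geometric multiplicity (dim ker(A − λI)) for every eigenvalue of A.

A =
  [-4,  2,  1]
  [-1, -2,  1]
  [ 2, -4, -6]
λ = -4: alg = 3, geom = 1

Step 1 — factor the characteristic polynomial to read off the algebraic multiplicities:
  χ_A(x) = (x + 4)^3

Step 2 — compute geometric multiplicities via the rank-nullity identity g(λ) = n − rank(A − λI):
  rank(A − (-4)·I) = 2, so dim ker(A − (-4)·I) = n − 2 = 1

Summary:
  λ = -4: algebraic multiplicity = 3, geometric multiplicity = 1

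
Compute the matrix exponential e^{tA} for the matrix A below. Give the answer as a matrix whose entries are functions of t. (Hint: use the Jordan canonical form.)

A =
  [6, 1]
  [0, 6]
e^{tA} =
  [exp(6*t), t*exp(6*t)]
  [0, exp(6*t)]

Strategy: write A = P · J · P⁻¹ where J is a Jordan canonical form, so e^{tA} = P · e^{tJ} · P⁻¹, and e^{tJ} can be computed block-by-block.

A has Jordan form
J =
  [6, 1]
  [0, 6]
(up to reordering of blocks).

Per-block formulas:
  For a 2×2 Jordan block J_2(6): exp(t · J_2(6)) = e^(6t)·(I + t·N), where N is the 2×2 nilpotent shift.

After assembling e^{tJ} and conjugating by P, we get:

e^{tA} =
  [exp(6*t), t*exp(6*t)]
  [0, exp(6*t)]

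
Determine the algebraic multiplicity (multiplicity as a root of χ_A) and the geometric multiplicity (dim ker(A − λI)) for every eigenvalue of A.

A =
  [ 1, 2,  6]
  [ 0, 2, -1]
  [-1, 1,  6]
λ = 3: alg = 3, geom = 1

Step 1 — factor the characteristic polynomial to read off the algebraic multiplicities:
  χ_A(x) = (x - 3)^3

Step 2 — compute geometric multiplicities via the rank-nullity identity g(λ) = n − rank(A − λI):
  rank(A − (3)·I) = 2, so dim ker(A − (3)·I) = n − 2 = 1

Summary:
  λ = 3: algebraic multiplicity = 3, geometric multiplicity = 1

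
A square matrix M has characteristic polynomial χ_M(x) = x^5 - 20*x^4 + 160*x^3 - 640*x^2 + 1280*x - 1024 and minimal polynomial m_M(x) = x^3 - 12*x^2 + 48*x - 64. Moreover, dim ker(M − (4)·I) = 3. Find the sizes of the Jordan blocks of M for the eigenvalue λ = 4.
Block sizes for λ = 4: [3, 1, 1]

Step 1 — from the characteristic polynomial, algebraic multiplicity of λ = 4 is 5. From dim ker(M − (4)·I) = 3, there are exactly 3 Jordan blocks for λ = 4.
Step 2 — from the minimal polynomial, the factor (x − 4)^3 tells us the largest block for λ = 4 has size 3.
Step 3 — with total size 5, 3 blocks, and largest block 3, the block sizes (in nonincreasing order) are [3, 1, 1].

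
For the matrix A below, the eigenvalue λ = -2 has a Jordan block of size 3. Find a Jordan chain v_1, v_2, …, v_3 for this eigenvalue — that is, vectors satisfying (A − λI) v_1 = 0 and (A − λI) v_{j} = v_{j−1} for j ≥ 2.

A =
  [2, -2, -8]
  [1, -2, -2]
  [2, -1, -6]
A Jordan chain for λ = -2 of length 3:
v_1 = (-2, 0, -1)ᵀ
v_2 = (4, 1, 2)ᵀ
v_3 = (1, 0, 0)ᵀ

Let N = A − (-2)·I. We want v_3 with N^3 v_3 = 0 but N^2 v_3 ≠ 0; then v_{j-1} := N · v_j for j = 3, …, 2.

Pick v_3 = (1, 0, 0)ᵀ.
Then v_2 = N · v_3 = (4, 1, 2)ᵀ.
Then v_1 = N · v_2 = (-2, 0, -1)ᵀ.

Sanity check: (A − (-2)·I) v_1 = (0, 0, 0)ᵀ = 0. ✓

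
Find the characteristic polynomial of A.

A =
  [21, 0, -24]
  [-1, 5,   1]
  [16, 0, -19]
x^3 - 7*x^2 - 5*x + 75

Expanding det(x·I − A) (e.g. by cofactor expansion or by noting that A is similar to its Jordan form J, which has the same characteristic polynomial as A) gives
  χ_A(x) = x^3 - 7*x^2 - 5*x + 75
which factors as (x - 5)^2*(x + 3). The eigenvalues (with algebraic multiplicities) are λ = -3 with multiplicity 1, λ = 5 with multiplicity 2.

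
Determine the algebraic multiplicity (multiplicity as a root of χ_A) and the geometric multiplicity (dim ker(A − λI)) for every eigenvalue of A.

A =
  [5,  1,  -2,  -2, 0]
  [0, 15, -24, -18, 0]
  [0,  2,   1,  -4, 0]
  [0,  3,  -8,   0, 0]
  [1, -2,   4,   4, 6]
λ = 5: alg = 3, geom = 2; λ = 6: alg = 2, geom = 2

Step 1 — factor the characteristic polynomial to read off the algebraic multiplicities:
  χ_A(x) = (x - 6)^2*(x - 5)^3

Step 2 — compute geometric multiplicities via the rank-nullity identity g(λ) = n − rank(A − λI):
  rank(A − (5)·I) = 3, so dim ker(A − (5)·I) = n − 3 = 2
  rank(A − (6)·I) = 3, so dim ker(A − (6)·I) = n − 3 = 2

Summary:
  λ = 5: algebraic multiplicity = 3, geometric multiplicity = 2
  λ = 6: algebraic multiplicity = 2, geometric multiplicity = 2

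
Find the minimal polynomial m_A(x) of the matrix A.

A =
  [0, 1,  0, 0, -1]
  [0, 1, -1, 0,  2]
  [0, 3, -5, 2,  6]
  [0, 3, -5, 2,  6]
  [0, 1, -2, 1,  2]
x^3

The characteristic polynomial is χ_A(x) = x^5, so the eigenvalues are known. The minimal polynomial is
  m_A(x) = Π_λ (x − λ)^{k_λ}
where k_λ is the size of the *largest* Jordan block for λ (equivalently, the smallest k with (A − λI)^k v = 0 for every generalised eigenvector v of λ).

  λ = 0: largest Jordan block has size 3, contributing (x − 0)^3

So m_A(x) = x^3 = x^3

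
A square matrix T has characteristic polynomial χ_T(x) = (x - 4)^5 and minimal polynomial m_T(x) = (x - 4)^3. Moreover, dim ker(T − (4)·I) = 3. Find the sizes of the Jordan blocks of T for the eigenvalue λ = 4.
Block sizes for λ = 4: [3, 1, 1]

Step 1 — from the characteristic polynomial, algebraic multiplicity of λ = 4 is 5. From dim ker(T − (4)·I) = 3, there are exactly 3 Jordan blocks for λ = 4.
Step 2 — from the minimal polynomial, the factor (x − 4)^3 tells us the largest block for λ = 4 has size 3.
Step 3 — with total size 5, 3 blocks, and largest block 3, the block sizes (in nonincreasing order) are [3, 1, 1].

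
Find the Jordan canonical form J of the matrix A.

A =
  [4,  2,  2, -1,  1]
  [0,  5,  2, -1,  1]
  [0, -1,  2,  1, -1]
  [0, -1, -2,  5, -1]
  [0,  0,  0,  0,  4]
J_3(4) ⊕ J_1(4) ⊕ J_1(4)

The characteristic polynomial is
  det(x·I − A) = x^5 - 20*x^4 + 160*x^3 - 640*x^2 + 1280*x - 1024 = (x - 4)^5

Eigenvalues and multiplicities (the geometric multiplicity of λ is n − rank(A − λI), which equals the number of Jordan blocks for λ):
  λ = 4: algebraic multiplicity = 5, geometric multiplicity = 3

Determining the block sizes for each eigenvalue:
  λ = 4: with am = 5 and gm = 3, the partition is not yet determined (e.g. several partitions of 5 into 3 parts exist). Let N = A − (4)·I. Computing rank(N^1) = 2, rank(N^2) = 1, rank(N^3) = 0; the number of blocks of size ≥ j is rank(N^{j−1}) − rank(N^j), giving [3, 1, 1]. So we have 1 block(s) of size 3, 2 block(s) of size 1 → block sizes [3, 1, 1]

Assembling the blocks gives a Jordan form
J =
  [4, 1, 0, 0, 0]
  [0, 4, 1, 0, 0]
  [0, 0, 4, 0, 0]
  [0, 0, 0, 4, 0]
  [0, 0, 0, 0, 4]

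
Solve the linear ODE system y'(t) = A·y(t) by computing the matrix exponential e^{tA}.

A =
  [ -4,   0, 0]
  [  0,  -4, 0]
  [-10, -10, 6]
e^{tA} =
  [exp(-4*t), 0, 0]
  [0, exp(-4*t), 0]
  [-exp(6*t) + exp(-4*t), -exp(6*t) + exp(-4*t), exp(6*t)]

Strategy: write A = P · J · P⁻¹ where J is a Jordan canonical form, so e^{tA} = P · e^{tJ} · P⁻¹, and e^{tJ} can be computed block-by-block.

A has Jordan form
J =
  [-4,  0, 0]
  [ 0, -4, 0]
  [ 0,  0, 6]
(up to reordering of blocks).

Per-block formulas:
  For a 1×1 block at λ = -4: exp(t · [-4]) = [e^(-4t)].
  For a 1×1 block at λ = 6: exp(t · [6]) = [e^(6t)].

After assembling e^{tJ} and conjugating by P, we get:

e^{tA} =
  [exp(-4*t), 0, 0]
  [0, exp(-4*t), 0]
  [-exp(6*t) + exp(-4*t), -exp(6*t) + exp(-4*t), exp(6*t)]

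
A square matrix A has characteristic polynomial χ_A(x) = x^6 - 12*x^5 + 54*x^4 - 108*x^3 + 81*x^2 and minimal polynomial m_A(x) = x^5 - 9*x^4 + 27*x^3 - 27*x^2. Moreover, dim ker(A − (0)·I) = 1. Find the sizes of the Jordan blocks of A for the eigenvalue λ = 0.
Block sizes for λ = 0: [2]

Step 1 — from the characteristic polynomial, algebraic multiplicity of λ = 0 is 2. From dim ker(A − (0)·I) = 1, there are exactly 1 Jordan blocks for λ = 0.
Step 2 — from the minimal polynomial, the factor (x − 0)^2 tells us the largest block for λ = 0 has size 2.
Step 3 — with total size 2, 1 blocks, and largest block 2, the block sizes (in nonincreasing order) are [2].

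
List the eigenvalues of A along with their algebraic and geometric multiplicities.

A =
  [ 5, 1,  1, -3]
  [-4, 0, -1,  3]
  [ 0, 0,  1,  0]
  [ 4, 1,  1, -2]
λ = 1: alg = 4, geom = 3

Step 1 — factor the characteristic polynomial to read off the algebraic multiplicities:
  χ_A(x) = (x - 1)^4

Step 2 — compute geometric multiplicities via the rank-nullity identity g(λ) = n − rank(A − λI):
  rank(A − (1)·I) = 1, so dim ker(A − (1)·I) = n − 1 = 3

Summary:
  λ = 1: algebraic multiplicity = 4, geometric multiplicity = 3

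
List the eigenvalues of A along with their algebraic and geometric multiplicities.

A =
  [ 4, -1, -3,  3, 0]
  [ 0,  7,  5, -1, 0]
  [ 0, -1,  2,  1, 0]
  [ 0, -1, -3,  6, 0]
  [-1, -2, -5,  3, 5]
λ = 4: alg = 1, geom = 1; λ = 5: alg = 4, geom = 2

Step 1 — factor the characteristic polynomial to read off the algebraic multiplicities:
  χ_A(x) = (x - 5)^4*(x - 4)

Step 2 — compute geometric multiplicities via the rank-nullity identity g(λ) = n − rank(A − λI):
  rank(A − (4)·I) = 4, so dim ker(A − (4)·I) = n − 4 = 1
  rank(A − (5)·I) = 3, so dim ker(A − (5)·I) = n − 3 = 2

Summary:
  λ = 4: algebraic multiplicity = 1, geometric multiplicity = 1
  λ = 5: algebraic multiplicity = 4, geometric multiplicity = 2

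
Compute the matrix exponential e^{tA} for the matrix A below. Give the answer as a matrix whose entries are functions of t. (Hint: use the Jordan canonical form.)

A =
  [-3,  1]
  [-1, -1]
e^{tA} =
  [-t*exp(-2*t) + exp(-2*t), t*exp(-2*t)]
  [-t*exp(-2*t), t*exp(-2*t) + exp(-2*t)]

Strategy: write A = P · J · P⁻¹ where J is a Jordan canonical form, so e^{tA} = P · e^{tJ} · P⁻¹, and e^{tJ} can be computed block-by-block.

A has Jordan form
J =
  [-2,  1]
  [ 0, -2]
(up to reordering of blocks).

Per-block formulas:
  For a 2×2 Jordan block J_2(-2): exp(t · J_2(-2)) = e^(-2t)·(I + t·N), where N is the 2×2 nilpotent shift.

After assembling e^{tJ} and conjugating by P, we get:

e^{tA} =
  [-t*exp(-2*t) + exp(-2*t), t*exp(-2*t)]
  [-t*exp(-2*t), t*exp(-2*t) + exp(-2*t)]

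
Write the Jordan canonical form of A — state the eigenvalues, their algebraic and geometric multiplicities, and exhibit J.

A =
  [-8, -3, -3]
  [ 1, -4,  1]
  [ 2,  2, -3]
J_2(-5) ⊕ J_1(-5)

The characteristic polynomial is
  det(x·I − A) = x^3 + 15*x^2 + 75*x + 125 = (x + 5)^3

Eigenvalues and multiplicities (the geometric multiplicity of λ is n − rank(A − λI), which equals the number of Jordan blocks for λ):
  λ = -5: algebraic multiplicity = 3, geometric multiplicity = 2

Determining the block sizes for each eigenvalue:
  λ = -5: 2 blocks summing to 3 forces exactly one block of size 2 and the rest size 1 → block sizes [2, 1]

Assembling the blocks gives a Jordan form
J =
  [-5,  1,  0]
  [ 0, -5,  0]
  [ 0,  0, -5]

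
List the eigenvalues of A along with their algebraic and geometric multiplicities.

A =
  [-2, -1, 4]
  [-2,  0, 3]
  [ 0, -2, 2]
λ = 0: alg = 3, geom = 1

Step 1 — factor the characteristic polynomial to read off the algebraic multiplicities:
  χ_A(x) = x^3

Step 2 — compute geometric multiplicities via the rank-nullity identity g(λ) = n − rank(A − λI):
  rank(A − (0)·I) = 2, so dim ker(A − (0)·I) = n − 2 = 1

Summary:
  λ = 0: algebraic multiplicity = 3, geometric multiplicity = 1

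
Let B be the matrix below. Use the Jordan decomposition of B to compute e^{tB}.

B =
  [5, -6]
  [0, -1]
e^{tB} =
  [exp(5*t), -exp(5*t) + exp(-t)]
  [0, exp(-t)]

Strategy: write B = P · J · P⁻¹ where J is a Jordan canonical form, so e^{tB} = P · e^{tJ} · P⁻¹, and e^{tJ} can be computed block-by-block.

B has Jordan form
J =
  [-1, 0]
  [ 0, 5]
(up to reordering of blocks).

Per-block formulas:
  For a 1×1 block at λ = 5: exp(t · [5]) = [e^(5t)].
  For a 1×1 block at λ = -1: exp(t · [-1]) = [e^(-1t)].

After assembling e^{tJ} and conjugating by P, we get:

e^{tB} =
  [exp(5*t), -exp(5*t) + exp(-t)]
  [0, exp(-t)]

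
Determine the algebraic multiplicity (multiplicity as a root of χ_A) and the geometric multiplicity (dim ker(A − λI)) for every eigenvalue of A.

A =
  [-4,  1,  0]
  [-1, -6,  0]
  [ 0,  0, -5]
λ = -5: alg = 3, geom = 2

Step 1 — factor the characteristic polynomial to read off the algebraic multiplicities:
  χ_A(x) = (x + 5)^3

Step 2 — compute geometric multiplicities via the rank-nullity identity g(λ) = n − rank(A − λI):
  rank(A − (-5)·I) = 1, so dim ker(A − (-5)·I) = n − 1 = 2

Summary:
  λ = -5: algebraic multiplicity = 3, geometric multiplicity = 2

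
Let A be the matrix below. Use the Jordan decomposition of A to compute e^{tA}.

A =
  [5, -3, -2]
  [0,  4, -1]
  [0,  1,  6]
e^{tA} =
  [exp(5*t), t^2*exp(5*t)/2 - 3*t*exp(5*t), t^2*exp(5*t)/2 - 2*t*exp(5*t)]
  [0, -t*exp(5*t) + exp(5*t), -t*exp(5*t)]
  [0, t*exp(5*t), t*exp(5*t) + exp(5*t)]

Strategy: write A = P · J · P⁻¹ where J is a Jordan canonical form, so e^{tA} = P · e^{tJ} · P⁻¹, and e^{tJ} can be computed block-by-block.

A has Jordan form
J =
  [5, 1, 0]
  [0, 5, 1]
  [0, 0, 5]
(up to reordering of blocks).

Per-block formulas:
  For a 3×3 Jordan block J_3(5): exp(t · J_3(5)) = e^(5t)·(I + t·N + (t^2/2)·N^2), where N is the 3×3 nilpotent shift.

After assembling e^{tJ} and conjugating by P, we get:

e^{tA} =
  [exp(5*t), t^2*exp(5*t)/2 - 3*t*exp(5*t), t^2*exp(5*t)/2 - 2*t*exp(5*t)]
  [0, -t*exp(5*t) + exp(5*t), -t*exp(5*t)]
  [0, t*exp(5*t), t*exp(5*t) + exp(5*t)]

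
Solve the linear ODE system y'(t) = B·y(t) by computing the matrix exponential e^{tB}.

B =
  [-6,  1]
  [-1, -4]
e^{tB} =
  [-t*exp(-5*t) + exp(-5*t), t*exp(-5*t)]
  [-t*exp(-5*t), t*exp(-5*t) + exp(-5*t)]

Strategy: write B = P · J · P⁻¹ where J is a Jordan canonical form, so e^{tB} = P · e^{tJ} · P⁻¹, and e^{tJ} can be computed block-by-block.

B has Jordan form
J =
  [-5,  1]
  [ 0, -5]
(up to reordering of blocks).

Per-block formulas:
  For a 2×2 Jordan block J_2(-5): exp(t · J_2(-5)) = e^(-5t)·(I + t·N), where N is the 2×2 nilpotent shift.

After assembling e^{tJ} and conjugating by P, we get:

e^{tB} =
  [-t*exp(-5*t) + exp(-5*t), t*exp(-5*t)]
  [-t*exp(-5*t), t*exp(-5*t) + exp(-5*t)]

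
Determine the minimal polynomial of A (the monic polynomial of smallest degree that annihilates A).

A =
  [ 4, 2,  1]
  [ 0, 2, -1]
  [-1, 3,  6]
x^3 - 12*x^2 + 48*x - 64

The characteristic polynomial is χ_A(x) = (x - 4)^3, so the eigenvalues are known. The minimal polynomial is
  m_A(x) = Π_λ (x − λ)^{k_λ}
where k_λ is the size of the *largest* Jordan block for λ (equivalently, the smallest k with (A − λI)^k v = 0 for every generalised eigenvector v of λ).

  λ = 4: largest Jordan block has size 3, contributing (x − 4)^3

So m_A(x) = (x - 4)^3 = x^3 - 12*x^2 + 48*x - 64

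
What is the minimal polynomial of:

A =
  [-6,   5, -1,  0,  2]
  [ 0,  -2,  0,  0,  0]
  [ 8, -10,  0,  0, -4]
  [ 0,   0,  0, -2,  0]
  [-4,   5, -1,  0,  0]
x^2 + 4*x + 4

The characteristic polynomial is χ_A(x) = (x + 2)^5, so the eigenvalues are known. The minimal polynomial is
  m_A(x) = Π_λ (x − λ)^{k_λ}
where k_λ is the size of the *largest* Jordan block for λ (equivalently, the smallest k with (A − λI)^k v = 0 for every generalised eigenvector v of λ).

  λ = -2: largest Jordan block has size 2, contributing (x + 2)^2

So m_A(x) = (x + 2)^2 = x^2 + 4*x + 4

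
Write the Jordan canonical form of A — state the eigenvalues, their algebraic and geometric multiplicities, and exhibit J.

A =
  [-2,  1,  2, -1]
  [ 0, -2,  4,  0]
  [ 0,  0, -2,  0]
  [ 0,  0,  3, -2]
J_3(-2) ⊕ J_1(-2)

The characteristic polynomial is
  det(x·I − A) = x^4 + 8*x^3 + 24*x^2 + 32*x + 16 = (x + 2)^4

Eigenvalues and multiplicities (the geometric multiplicity of λ is n − rank(A − λI), which equals the number of Jordan blocks for λ):
  λ = -2: algebraic multiplicity = 4, geometric multiplicity = 2

Determining the block sizes for each eigenvalue:
  λ = -2: with am = 4 and gm = 2, the partition is not yet determined (e.g. several partitions of 4 into 2 parts exist). Let N = A − (-2)·I. Computing rank(N^1) = 2, rank(N^2) = 1, rank(N^3) = 0; the number of blocks of size ≥ j is rank(N^{j−1}) − rank(N^j), giving [2, 1, 1]. So we have 1 block(s) of size 3, 1 block(s) of size 1 → block sizes [3, 1]

Assembling the blocks gives a Jordan form
J =
  [-2,  1,  0,  0]
  [ 0, -2,  1,  0]
  [ 0,  0, -2,  0]
  [ 0,  0,  0, -2]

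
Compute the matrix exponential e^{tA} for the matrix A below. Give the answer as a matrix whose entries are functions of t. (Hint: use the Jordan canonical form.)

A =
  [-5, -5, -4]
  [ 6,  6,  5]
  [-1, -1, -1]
e^{tA} =
  [-t^2/2 - 5*t + 1, -t^2/2 - 5*t, -t^2/2 - 4*t]
  [t^2/2 + 6*t, t^2/2 + 6*t + 1, t^2/2 + 5*t]
  [-t, -t, 1 - t]

Strategy: write A = P · J · P⁻¹ where J is a Jordan canonical form, so e^{tA} = P · e^{tJ} · P⁻¹, and e^{tJ} can be computed block-by-block.

A has Jordan form
J =
  [0, 1, 0]
  [0, 0, 1]
  [0, 0, 0]
(up to reordering of blocks).

Per-block formulas:
  For a 3×3 Jordan block J_3(0): exp(t · J_3(0)) = e^(0t)·(I + t·N + (t^2/2)·N^2), where N is the 3×3 nilpotent shift.

After assembling e^{tJ} and conjugating by P, we get:

e^{tA} =
  [-t^2/2 - 5*t + 1, -t^2/2 - 5*t, -t^2/2 - 4*t]
  [t^2/2 + 6*t, t^2/2 + 6*t + 1, t^2/2 + 5*t]
  [-t, -t, 1 - t]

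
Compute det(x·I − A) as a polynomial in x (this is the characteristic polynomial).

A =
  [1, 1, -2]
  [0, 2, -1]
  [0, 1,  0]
x^3 - 3*x^2 + 3*x - 1

Expanding det(x·I − A) (e.g. by cofactor expansion or by noting that A is similar to its Jordan form J, which has the same characteristic polynomial as A) gives
  χ_A(x) = x^3 - 3*x^2 + 3*x - 1
which factors as (x - 1)^3. The eigenvalues (with algebraic multiplicities) are λ = 1 with multiplicity 3.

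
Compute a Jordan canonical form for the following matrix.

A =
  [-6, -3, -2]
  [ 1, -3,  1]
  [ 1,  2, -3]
J_3(-4)

The characteristic polynomial is
  det(x·I − A) = x^3 + 12*x^2 + 48*x + 64 = (x + 4)^3

Eigenvalues and multiplicities (the geometric multiplicity of λ is n − rank(A − λI), which equals the number of Jordan blocks for λ):
  λ = -4: algebraic multiplicity = 3, geometric multiplicity = 1

Determining the block sizes for each eigenvalue:
  λ = -4: one block (gm = 1), so the single block has size am = 3 → block sizes [3]

Assembling the blocks gives a Jordan form
J =
  [-4,  1,  0]
  [ 0, -4,  1]
  [ 0,  0, -4]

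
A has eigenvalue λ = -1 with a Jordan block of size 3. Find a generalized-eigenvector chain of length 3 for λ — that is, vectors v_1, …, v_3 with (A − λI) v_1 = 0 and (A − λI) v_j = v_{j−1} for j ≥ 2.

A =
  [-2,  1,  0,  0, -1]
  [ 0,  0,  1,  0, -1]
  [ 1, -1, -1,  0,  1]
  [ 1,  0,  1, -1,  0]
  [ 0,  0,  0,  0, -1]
A Jordan chain for λ = -1 of length 3:
v_1 = (1, 1, -1, 0, 0)ᵀ
v_2 = (-1, 0, 1, 1, 0)ᵀ
v_3 = (1, 0, 0, 0, 0)ᵀ

Let N = A − (-1)·I. We want v_3 with N^3 v_3 = 0 but N^2 v_3 ≠ 0; then v_{j-1} := N · v_j for j = 3, …, 2.

Pick v_3 = (1, 0, 0, 0, 0)ᵀ.
Then v_2 = N · v_3 = (-1, 0, 1, 1, 0)ᵀ.
Then v_1 = N · v_2 = (1, 1, -1, 0, 0)ᵀ.

Sanity check: (A − (-1)·I) v_1 = (0, 0, 0, 0, 0)ᵀ = 0. ✓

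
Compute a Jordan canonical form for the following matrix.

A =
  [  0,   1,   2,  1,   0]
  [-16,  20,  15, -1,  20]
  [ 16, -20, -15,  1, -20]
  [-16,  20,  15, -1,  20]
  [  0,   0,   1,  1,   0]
J_2(0) ⊕ J_2(0) ⊕ J_1(4)

The characteristic polynomial is
  det(x·I − A) = x^5 - 4*x^4 = x^4*(x - 4)

Eigenvalues and multiplicities (the geometric multiplicity of λ is n − rank(A − λI), which equals the number of Jordan blocks for λ):
  λ = 0: algebraic multiplicity = 4, geometric multiplicity = 2
  λ = 4: algebraic multiplicity = 1, geometric multiplicity = 1

Determining the block sizes for each eigenvalue:
  λ = 0: with am = 4 and gm = 2, the partition is not yet determined (e.g. several partitions of 4 into 2 parts exist). Let N = A − (0)·I. Computing rank(N^1) = 3, rank(N^2) = 1; the number of blocks of size ≥ j is rank(N^{j−1}) − rank(N^j), giving [2, 2]. So we have 2 block(s) of size 2 → block sizes [2, 2]
  λ = 4: one block (gm = 1), so the single block has size am = 1 → block sizes [1]

Assembling the blocks gives a Jordan form
J =
  [0, 1, 0, 0, 0]
  [0, 0, 0, 0, 0]
  [0, 0, 0, 1, 0]
  [0, 0, 0, 0, 0]
  [0, 0, 0, 0, 4]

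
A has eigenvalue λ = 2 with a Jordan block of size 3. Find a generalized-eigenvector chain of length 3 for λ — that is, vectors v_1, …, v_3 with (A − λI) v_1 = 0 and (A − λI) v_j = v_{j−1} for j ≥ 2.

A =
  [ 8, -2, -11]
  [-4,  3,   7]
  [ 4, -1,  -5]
A Jordan chain for λ = 2 of length 3:
v_1 = (-3, 2, -2)ᵀ
v_2 = (-2, 1, -1)ᵀ
v_3 = (0, 1, 0)ᵀ

Let N = A − (2)·I. We want v_3 with N^3 v_3 = 0 but N^2 v_3 ≠ 0; then v_{j-1} := N · v_j for j = 3, …, 2.

Pick v_3 = (0, 1, 0)ᵀ.
Then v_2 = N · v_3 = (-2, 1, -1)ᵀ.
Then v_1 = N · v_2 = (-3, 2, -2)ᵀ.

Sanity check: (A − (2)·I) v_1 = (0, 0, 0)ᵀ = 0. ✓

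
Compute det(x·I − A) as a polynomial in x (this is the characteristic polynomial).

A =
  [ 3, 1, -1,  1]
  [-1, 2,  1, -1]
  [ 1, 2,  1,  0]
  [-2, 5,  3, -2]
x^4 - 4*x^3 + 6*x^2 - 4*x + 1

Expanding det(x·I − A) (e.g. by cofactor expansion or by noting that A is similar to its Jordan form J, which has the same characteristic polynomial as A) gives
  χ_A(x) = x^4 - 4*x^3 + 6*x^2 - 4*x + 1
which factors as (x - 1)^4. The eigenvalues (with algebraic multiplicities) are λ = 1 with multiplicity 4.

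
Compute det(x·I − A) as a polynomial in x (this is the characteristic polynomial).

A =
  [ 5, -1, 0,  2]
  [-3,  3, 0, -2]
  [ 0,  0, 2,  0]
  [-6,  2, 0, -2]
x^4 - 8*x^3 + 24*x^2 - 32*x + 16

Expanding det(x·I − A) (e.g. by cofactor expansion or by noting that A is similar to its Jordan form J, which has the same characteristic polynomial as A) gives
  χ_A(x) = x^4 - 8*x^3 + 24*x^2 - 32*x + 16
which factors as (x - 2)^4. The eigenvalues (with algebraic multiplicities) are λ = 2 with multiplicity 4.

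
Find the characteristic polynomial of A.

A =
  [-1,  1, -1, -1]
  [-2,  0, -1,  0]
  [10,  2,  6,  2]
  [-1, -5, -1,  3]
x^4 - 8*x^3 + 24*x^2 - 32*x + 16

Expanding det(x·I − A) (e.g. by cofactor expansion or by noting that A is similar to its Jordan form J, which has the same characteristic polynomial as A) gives
  χ_A(x) = x^4 - 8*x^3 + 24*x^2 - 32*x + 16
which factors as (x - 2)^4. The eigenvalues (with algebraic multiplicities) are λ = 2 with multiplicity 4.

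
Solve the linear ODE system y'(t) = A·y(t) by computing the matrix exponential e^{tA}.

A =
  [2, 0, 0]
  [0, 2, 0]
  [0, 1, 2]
e^{tA} =
  [exp(2*t), 0, 0]
  [0, exp(2*t), 0]
  [0, t*exp(2*t), exp(2*t)]

Strategy: write A = P · J · P⁻¹ where J is a Jordan canonical form, so e^{tA} = P · e^{tJ} · P⁻¹, and e^{tJ} can be computed block-by-block.

A has Jordan form
J =
  [2, 1, 0]
  [0, 2, 0]
  [0, 0, 2]
(up to reordering of blocks).

Per-block formulas:
  For a 2×2 Jordan block J_2(2): exp(t · J_2(2)) = e^(2t)·(I + t·N), where N is the 2×2 nilpotent shift.
  For a 1×1 block at λ = 2: exp(t · [2]) = [e^(2t)].

After assembling e^{tJ} and conjugating by P, we get:

e^{tA} =
  [exp(2*t), 0, 0]
  [0, exp(2*t), 0]
  [0, t*exp(2*t), exp(2*t)]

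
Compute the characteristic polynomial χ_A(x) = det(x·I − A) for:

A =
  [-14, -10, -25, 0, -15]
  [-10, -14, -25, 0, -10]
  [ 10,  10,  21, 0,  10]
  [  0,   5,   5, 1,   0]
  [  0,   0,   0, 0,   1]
x^5 + 5*x^4 - 5*x^3 - 25*x^2 + 40*x - 16

Expanding det(x·I − A) (e.g. by cofactor expansion or by noting that A is similar to its Jordan form J, which has the same characteristic polynomial as A) gives
  χ_A(x) = x^5 + 5*x^4 - 5*x^3 - 25*x^2 + 40*x - 16
which factors as (x - 1)^3*(x + 4)^2. The eigenvalues (with algebraic multiplicities) are λ = -4 with multiplicity 2, λ = 1 with multiplicity 3.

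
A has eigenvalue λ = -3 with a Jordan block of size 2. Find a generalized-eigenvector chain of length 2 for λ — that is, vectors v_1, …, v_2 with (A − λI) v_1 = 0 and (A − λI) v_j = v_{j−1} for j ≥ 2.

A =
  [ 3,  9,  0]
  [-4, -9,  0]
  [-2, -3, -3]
A Jordan chain for λ = -3 of length 2:
v_1 = (6, -4, -2)ᵀ
v_2 = (1, 0, 0)ᵀ

Let N = A − (-3)·I. We want v_2 with N^2 v_2 = 0 but N^1 v_2 ≠ 0; then v_{j-1} := N · v_j for j = 2, …, 2.

Pick v_2 = (1, 0, 0)ᵀ.
Then v_1 = N · v_2 = (6, -4, -2)ᵀ.

Sanity check: (A − (-3)·I) v_1 = (0, 0, 0)ᵀ = 0. ✓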